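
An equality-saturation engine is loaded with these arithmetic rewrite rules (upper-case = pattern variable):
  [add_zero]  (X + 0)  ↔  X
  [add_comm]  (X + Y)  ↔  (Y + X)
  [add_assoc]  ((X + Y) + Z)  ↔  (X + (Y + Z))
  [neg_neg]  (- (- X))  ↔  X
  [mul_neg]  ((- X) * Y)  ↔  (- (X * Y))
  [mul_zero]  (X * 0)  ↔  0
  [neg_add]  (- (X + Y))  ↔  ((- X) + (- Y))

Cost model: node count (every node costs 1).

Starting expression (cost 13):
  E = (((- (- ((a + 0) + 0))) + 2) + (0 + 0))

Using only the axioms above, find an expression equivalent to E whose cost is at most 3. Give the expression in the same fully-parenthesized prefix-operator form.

(a + 2)   [cost 3]

(1) ((a + 0) + 0)  =[add_zero →]=  (a + 0)    ⊢ (((- (- (a + 0))) + 2) + (0 + 0))
(2) (((- (- (a + 0))) + 2) + (0 + 0))  =[add_assoc →]=  ((- (- (a + 0))) + (2 + (0 + 0)))
(3) ((- (- (a + 0))) + (2 + (0 + 0)))  =[add_comm →]=  ((2 + (0 + 0)) + (- (- (a + 0))))
(4) (a + 0)  =[add_zero →]=  a    ⊢ ((2 + (0 + 0)) + (- (- a)))
(5) (0 + 0)  =[add_zero →]=  0    ⊢ ((2 + 0) + (- (- a)))
(6) (- (- a))  =[neg_neg →]=  a    ⊢ ((2 + 0) + a)
(7) ((2 + 0) + a)  =[add_comm →]=  (a + (2 + 0))
(8) (2 + 0)  =[add_zero →]=  2    ⊢ cost 3, within 3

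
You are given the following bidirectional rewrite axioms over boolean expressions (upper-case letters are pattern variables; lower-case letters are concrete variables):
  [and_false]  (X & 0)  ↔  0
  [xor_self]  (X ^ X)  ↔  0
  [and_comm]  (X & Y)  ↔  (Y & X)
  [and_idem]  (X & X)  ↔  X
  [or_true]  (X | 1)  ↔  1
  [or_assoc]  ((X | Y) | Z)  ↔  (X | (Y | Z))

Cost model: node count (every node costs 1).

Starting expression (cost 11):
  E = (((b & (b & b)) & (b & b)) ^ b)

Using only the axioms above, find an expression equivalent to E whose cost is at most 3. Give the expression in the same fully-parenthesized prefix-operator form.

(b ^ b)   [cost 3]

step 1: and_idem (→) rewrites (b & b) into b, now (((b & b) & (b & b)) ^ b)
step 2: and_idem (→) rewrites ((b & b) & (b & b)) into (b & b), now ((b & b) ^ b)
step 3: and_idem (→) rewrites (b & b) into b, reaching cost 3 (bound 3)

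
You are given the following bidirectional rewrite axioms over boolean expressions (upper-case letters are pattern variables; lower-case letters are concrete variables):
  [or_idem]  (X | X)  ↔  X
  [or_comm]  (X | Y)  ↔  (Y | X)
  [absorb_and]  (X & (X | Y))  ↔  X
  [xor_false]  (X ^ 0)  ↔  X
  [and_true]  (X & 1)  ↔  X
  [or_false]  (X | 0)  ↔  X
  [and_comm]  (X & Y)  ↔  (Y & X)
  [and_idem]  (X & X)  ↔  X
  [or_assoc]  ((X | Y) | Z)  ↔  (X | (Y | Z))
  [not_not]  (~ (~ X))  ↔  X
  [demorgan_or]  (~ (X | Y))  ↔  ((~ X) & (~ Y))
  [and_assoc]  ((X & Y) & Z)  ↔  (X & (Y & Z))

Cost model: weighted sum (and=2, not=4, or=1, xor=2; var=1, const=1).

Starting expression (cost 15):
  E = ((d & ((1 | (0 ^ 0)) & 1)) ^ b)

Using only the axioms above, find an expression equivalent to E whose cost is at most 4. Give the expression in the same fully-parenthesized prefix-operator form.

(d ^ b)   [cost 4]

(1) (0 ^ 0)  =[xor_false →]=  0    ⊢ ((d & ((1 | 0) & 1)) ^ b)
(2) ((1 | 0) & 1)  =[and_true →]=  (1 | 0)    ⊢ ((d & (1 | 0)) ^ b)
(3) (1 | 0)  =[or_false →]=  1    ⊢ ((d & 1) ^ b)
(4) (d & 1)  =[and_true →]=  d    ⊢ cost 4, within 4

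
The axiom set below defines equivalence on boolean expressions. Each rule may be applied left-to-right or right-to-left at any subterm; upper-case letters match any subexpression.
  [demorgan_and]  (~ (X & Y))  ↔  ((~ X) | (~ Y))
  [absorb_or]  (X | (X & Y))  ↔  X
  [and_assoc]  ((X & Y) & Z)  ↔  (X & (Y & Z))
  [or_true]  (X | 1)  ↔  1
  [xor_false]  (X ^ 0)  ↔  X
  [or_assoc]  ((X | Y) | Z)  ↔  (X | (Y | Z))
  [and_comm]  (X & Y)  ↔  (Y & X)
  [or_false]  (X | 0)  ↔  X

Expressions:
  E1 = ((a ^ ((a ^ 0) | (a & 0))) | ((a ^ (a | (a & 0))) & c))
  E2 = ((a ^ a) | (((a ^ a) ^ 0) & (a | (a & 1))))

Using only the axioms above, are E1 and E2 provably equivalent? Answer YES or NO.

YES

1. [xor_false →] (a ^ 0)  →  a;  E1 = ((a ^ (a | (a & 0))) | ((a ^ (a | (a & 0))) & c))
2. [absorb_or →] ((a ^ (a | (a & 0))) | ((a ^ (a | (a & 0))) & c))  →  (a ^ (a | (a & 0)))
3. [absorb_or →] (a | (a & 0))  →  a;  E1 = (a ^ a)
4. [absorb_or ←] (a ^ a)  →  ((a ^ a) | ((a ^ a) & a))
5. [xor_false ←] (a ^ a)  →  ((a ^ a) ^ 0);  E1 = ((a ^ a) | (((a ^ a) ^ 0) & a))
6. [absorb_or ←] a  →  (a | (a & 1));  this is E2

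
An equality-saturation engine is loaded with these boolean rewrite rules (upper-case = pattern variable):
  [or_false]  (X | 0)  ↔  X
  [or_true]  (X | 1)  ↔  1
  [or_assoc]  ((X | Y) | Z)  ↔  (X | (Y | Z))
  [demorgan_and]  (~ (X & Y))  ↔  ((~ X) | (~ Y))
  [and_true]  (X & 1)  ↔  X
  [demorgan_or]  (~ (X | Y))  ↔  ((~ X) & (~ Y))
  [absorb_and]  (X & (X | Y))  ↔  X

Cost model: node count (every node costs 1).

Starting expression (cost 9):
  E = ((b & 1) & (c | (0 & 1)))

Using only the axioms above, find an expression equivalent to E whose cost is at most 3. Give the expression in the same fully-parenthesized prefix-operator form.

(1) (b & 1)  =[and_true →]=  b    ⊢ (b & (c | (0 & 1)))
(2) (0 & 1)  =[and_true →]=  0    ⊢ (b & (c | 0))
(3) (c | 0)  =[or_false →]=  c    ⊢ cost 3, within 3

(b & c)   [cost 3]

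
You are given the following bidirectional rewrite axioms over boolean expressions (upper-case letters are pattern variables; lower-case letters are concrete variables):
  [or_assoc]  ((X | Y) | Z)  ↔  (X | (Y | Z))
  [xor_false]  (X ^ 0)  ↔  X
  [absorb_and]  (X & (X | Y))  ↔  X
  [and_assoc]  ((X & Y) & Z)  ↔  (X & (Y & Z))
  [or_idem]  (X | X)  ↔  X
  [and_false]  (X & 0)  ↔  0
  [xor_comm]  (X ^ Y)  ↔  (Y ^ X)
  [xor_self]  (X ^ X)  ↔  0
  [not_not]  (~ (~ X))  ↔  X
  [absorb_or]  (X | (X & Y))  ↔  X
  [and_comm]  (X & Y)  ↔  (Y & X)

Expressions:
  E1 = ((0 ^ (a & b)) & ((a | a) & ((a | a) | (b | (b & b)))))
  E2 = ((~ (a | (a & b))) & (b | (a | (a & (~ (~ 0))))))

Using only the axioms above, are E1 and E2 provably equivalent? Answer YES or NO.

NO

The axioms are sound identities: if E1 ↔* E2 then E1 and E2 evaluate identically under any assignment.
Under a=0, b=1: E1 evaluates to 0, E2 to 1. Distinct ⇒ no rewrite sequence connects them.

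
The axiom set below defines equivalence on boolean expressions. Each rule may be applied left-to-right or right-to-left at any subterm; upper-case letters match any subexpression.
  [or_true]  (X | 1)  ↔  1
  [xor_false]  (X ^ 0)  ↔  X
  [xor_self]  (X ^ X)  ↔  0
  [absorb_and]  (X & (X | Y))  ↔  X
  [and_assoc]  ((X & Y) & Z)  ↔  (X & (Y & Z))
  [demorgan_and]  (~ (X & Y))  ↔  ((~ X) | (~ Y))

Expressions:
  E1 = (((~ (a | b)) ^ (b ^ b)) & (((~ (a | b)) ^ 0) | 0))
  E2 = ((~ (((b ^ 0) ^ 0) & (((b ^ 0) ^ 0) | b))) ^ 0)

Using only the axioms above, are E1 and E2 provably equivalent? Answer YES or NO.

The axioms are sound identities: if E1 ↔* E2 then E1 and E2 evaluate identically under any assignment.
Under a=1, b=0: E1 evaluates to 0, E2 to 1. Distinct ⇒ no rewrite sequence connects them.

NO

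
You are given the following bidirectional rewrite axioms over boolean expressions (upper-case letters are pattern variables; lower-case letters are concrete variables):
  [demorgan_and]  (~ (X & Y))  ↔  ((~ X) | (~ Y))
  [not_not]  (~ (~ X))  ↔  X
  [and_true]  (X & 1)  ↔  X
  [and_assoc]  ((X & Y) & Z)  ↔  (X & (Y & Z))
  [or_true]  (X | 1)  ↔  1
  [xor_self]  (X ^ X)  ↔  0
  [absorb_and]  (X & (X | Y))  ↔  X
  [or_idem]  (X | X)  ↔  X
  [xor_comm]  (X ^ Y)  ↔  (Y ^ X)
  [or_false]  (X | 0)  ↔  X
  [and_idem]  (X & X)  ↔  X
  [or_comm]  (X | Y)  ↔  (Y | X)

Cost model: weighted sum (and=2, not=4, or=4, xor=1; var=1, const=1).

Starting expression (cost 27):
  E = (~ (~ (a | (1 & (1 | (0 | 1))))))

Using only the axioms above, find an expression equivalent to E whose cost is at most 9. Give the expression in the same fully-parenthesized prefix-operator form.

(a | (1 & 1))   [cost 9]

1. [not_not →] (~ (~ (a | (1 & (1 | (0 | 1))))))  →  (a | (1 & (1 | (0 | 1))))
2. [or_true →] (0 | 1)  →  1;  E = (a | (1 & (1 | 1)))
3. [or_idem →] (1 | 1)  →  1;  cost 9 ≤ 9, done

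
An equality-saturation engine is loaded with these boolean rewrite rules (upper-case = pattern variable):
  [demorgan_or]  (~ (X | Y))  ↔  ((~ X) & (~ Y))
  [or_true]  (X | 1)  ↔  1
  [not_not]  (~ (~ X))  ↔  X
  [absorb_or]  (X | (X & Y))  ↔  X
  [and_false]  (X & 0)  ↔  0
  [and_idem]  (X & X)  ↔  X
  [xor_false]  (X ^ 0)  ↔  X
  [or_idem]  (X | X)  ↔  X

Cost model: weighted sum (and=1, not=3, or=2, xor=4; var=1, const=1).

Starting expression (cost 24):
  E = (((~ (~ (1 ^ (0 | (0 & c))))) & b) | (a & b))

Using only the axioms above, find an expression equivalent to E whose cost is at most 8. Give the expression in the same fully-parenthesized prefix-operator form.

step 1: absorb_or (→) rewrites (0 | (0 & c)) into 0, now (((~ (~ (1 ^ 0))) & b) | (a & b))
step 2: not_not (→) rewrites (~ (~ (1 ^ 0))) into (1 ^ 0), now (((1 ^ 0) & b) | (a & b))
step 3: xor_false (→) rewrites (1 ^ 0) into 1, reaching cost 8 (bound 8)

((1 & b) | (a & b))   [cost 8]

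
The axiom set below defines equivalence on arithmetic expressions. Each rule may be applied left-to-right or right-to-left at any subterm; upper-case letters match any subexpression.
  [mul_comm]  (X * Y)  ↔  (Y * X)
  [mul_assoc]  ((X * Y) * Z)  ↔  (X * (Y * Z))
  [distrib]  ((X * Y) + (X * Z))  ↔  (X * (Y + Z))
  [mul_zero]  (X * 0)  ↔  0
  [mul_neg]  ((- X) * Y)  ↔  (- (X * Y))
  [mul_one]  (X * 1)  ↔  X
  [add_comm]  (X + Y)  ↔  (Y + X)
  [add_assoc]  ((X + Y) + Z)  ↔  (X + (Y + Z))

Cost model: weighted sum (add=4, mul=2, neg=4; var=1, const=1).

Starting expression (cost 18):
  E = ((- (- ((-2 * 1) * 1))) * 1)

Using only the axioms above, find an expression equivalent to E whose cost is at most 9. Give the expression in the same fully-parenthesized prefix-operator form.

1. [mul_one →] ((- (- ((-2 * 1) * 1))) * 1)  →  (- (- ((-2 * 1) * 1)))
2. [mul_one →] (-2 * 1)  →  -2;  E = (- (- (-2 * 1)))
3. [mul_one →] (-2 * 1)  →  -2;  cost 9 ≤ 9, done

(- (- -2))   [cost 9]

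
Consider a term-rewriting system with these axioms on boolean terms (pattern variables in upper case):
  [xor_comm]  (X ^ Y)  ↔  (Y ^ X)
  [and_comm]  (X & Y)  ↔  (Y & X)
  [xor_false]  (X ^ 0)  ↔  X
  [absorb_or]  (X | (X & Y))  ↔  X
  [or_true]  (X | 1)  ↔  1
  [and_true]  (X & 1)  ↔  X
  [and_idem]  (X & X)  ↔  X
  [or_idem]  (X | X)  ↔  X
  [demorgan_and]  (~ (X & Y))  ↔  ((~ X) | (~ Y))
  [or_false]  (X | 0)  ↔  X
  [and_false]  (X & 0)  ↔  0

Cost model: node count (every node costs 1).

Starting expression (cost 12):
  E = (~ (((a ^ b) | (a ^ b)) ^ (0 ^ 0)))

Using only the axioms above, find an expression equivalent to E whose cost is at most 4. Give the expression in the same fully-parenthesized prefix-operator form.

(~ (a ^ b))   [cost 4]

step 1: xor_false (→) rewrites (0 ^ 0) into 0, now (~ (((a ^ b) | (a ^ b)) ^ 0))
step 2: or_idem (→) rewrites ((a ^ b) | (a ^ b)) into (a ^ b), now (~ ((a ^ b) ^ 0))
step 3: xor_false (→) rewrites ((a ^ b) ^ 0) into (a ^ b), reaching cost 4 (bound 4)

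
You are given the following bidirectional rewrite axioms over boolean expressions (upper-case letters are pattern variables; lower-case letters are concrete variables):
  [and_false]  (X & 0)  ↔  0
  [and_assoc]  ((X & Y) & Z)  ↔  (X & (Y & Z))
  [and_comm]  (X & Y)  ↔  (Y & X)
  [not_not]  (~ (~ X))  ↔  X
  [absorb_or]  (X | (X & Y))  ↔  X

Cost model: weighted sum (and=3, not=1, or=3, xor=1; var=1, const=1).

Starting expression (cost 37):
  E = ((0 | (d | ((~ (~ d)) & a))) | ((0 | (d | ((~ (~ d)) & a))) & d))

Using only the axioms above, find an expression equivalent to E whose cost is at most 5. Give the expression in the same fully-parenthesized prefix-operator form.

(0 | d)   [cost 5]

step 1: absorb_or (→) rewrites ((0 | (d | ((~ (~ d)) & a))) | ((0 | (d | ((~ (~ d)) & a))) & d)) into (0 | (d | ((~ (~ d)) & a)))
step 2: not_not (→) rewrites (~ (~ d)) into d, now (0 | (d | (d & a)))
step 3: absorb_or (→) rewrites (d | (d & a)) into d, reaching cost 5 (bound 5)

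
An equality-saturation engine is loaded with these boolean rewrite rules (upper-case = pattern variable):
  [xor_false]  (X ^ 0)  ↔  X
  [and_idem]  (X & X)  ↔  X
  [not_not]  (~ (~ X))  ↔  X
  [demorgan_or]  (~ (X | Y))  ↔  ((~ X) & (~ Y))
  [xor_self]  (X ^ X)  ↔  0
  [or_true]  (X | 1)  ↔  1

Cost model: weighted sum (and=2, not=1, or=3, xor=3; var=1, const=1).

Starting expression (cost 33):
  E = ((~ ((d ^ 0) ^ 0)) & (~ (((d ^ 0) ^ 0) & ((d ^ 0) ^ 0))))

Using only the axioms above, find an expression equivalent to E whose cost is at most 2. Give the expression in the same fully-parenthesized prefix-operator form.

1. [and_idem →] (((d ^ 0) ^ 0) & ((d ^ 0) ^ 0))  →  ((d ^ 0) ^ 0);  E = ((~ ((d ^ 0) ^ 0)) & (~ ((d ^ 0) ^ 0)))
2. [and_idem →] ((~ ((d ^ 0) ^ 0)) & (~ ((d ^ 0) ^ 0)))  →  (~ ((d ^ 0) ^ 0))
3. [xor_false →] ((d ^ 0) ^ 0)  →  (d ^ 0);  E = (~ (d ^ 0))
4. [xor_false →] (d ^ 0)  →  d;  cost 2 ≤ 2, done

(~ d)   [cost 2]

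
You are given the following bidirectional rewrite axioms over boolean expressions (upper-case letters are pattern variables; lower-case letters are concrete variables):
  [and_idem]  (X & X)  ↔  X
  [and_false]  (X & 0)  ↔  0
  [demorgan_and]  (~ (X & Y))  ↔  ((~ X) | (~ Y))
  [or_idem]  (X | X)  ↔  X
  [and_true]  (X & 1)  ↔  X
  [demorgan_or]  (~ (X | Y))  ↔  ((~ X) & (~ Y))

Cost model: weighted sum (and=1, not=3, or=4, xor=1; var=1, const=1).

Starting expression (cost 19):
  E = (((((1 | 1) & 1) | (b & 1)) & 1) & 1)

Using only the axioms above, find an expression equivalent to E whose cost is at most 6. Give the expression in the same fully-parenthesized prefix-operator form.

(1 | b)   [cost 6]

step 1: or_idem (→) rewrites (1 | 1) into 1, now ((((1 & 1) | (b & 1)) & 1) & 1)
step 2: and_true (→) rewrites (b & 1) into b, now ((((1 & 1) | b) & 1) & 1)
step 3: and_true (→) rewrites (1 & 1) into 1, now (((1 | b) & 1) & 1)
step 4: and_true (→) rewrites (((1 | b) & 1) & 1) into ((1 | b) & 1)
step 5: and_true (→) rewrites ((1 | b) & 1) into (1 | b), reaching cost 6 (bound 6)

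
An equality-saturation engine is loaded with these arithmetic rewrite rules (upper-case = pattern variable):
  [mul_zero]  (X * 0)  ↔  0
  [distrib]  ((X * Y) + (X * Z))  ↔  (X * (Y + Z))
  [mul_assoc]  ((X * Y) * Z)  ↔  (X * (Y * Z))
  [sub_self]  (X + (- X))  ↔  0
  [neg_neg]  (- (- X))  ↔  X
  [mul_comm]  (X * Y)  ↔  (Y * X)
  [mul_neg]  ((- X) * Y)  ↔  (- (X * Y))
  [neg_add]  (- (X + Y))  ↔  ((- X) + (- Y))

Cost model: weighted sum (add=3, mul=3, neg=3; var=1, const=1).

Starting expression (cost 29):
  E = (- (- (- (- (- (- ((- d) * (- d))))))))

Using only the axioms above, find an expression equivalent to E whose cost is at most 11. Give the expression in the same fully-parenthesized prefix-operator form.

((- d) * (- d))   [cost 11]

step 1: neg_neg (→) rewrites (- (- ((- d) * (- d)))) into ((- d) * (- d)), now (- (- (- (- ((- d) * (- d))))))
step 2: neg_neg (→) rewrites (- (- (- (- ((- d) * (- d)))))) into (- (- ((- d) * (- d))))
step 3: neg_neg (→) rewrites (- (- ((- d) * (- d)))) into ((- d) * (- d)), reaching cost 11 (bound 11)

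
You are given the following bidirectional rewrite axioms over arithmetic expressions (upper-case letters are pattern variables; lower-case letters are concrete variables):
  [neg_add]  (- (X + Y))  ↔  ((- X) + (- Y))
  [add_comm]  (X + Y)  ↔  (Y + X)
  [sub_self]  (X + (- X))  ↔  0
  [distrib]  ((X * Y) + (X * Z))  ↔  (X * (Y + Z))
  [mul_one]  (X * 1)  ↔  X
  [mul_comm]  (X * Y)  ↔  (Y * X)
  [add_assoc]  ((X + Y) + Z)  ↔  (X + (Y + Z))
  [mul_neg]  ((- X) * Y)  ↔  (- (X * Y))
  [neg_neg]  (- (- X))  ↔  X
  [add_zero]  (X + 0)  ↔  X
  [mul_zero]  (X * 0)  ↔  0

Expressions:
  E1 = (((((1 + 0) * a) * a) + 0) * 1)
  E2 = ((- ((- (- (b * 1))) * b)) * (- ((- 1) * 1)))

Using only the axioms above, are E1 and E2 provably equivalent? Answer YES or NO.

NO

Every axiom is a valid identity, so a rewrite proof would force E1 and E2 to agree under every assignment.
At a=0, b=1: E1 = 0 but E2 = -1; they differ, so no derivation exists.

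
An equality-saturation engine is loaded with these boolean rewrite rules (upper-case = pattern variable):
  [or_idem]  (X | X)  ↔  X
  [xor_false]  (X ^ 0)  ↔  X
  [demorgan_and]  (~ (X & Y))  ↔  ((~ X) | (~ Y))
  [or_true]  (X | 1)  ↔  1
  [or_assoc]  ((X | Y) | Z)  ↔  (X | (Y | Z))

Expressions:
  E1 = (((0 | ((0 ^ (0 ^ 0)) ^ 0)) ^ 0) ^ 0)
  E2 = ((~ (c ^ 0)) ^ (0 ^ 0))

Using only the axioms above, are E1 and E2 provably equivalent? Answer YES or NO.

The axioms are sound identities: if E1 ↔* E2 then E1 and E2 evaluate identically under any assignment.
Under c=0: E1 evaluates to 0, E2 to 1. Distinct ⇒ no rewrite sequence connects them.

NO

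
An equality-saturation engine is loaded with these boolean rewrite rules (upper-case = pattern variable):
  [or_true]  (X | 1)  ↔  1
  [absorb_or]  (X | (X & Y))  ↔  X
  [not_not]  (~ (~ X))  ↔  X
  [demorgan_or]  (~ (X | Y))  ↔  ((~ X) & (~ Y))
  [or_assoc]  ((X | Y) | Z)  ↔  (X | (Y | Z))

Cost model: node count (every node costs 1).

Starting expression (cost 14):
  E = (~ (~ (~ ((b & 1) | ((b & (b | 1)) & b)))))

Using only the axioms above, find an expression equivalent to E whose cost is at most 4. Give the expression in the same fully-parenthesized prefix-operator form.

(1) (~ (~ (~ ((b & 1) | ((b & (b | 1)) & b)))))  =[not_not →]=  (~ ((b & 1) | ((b & (b | 1)) & b)))
(2) (b | 1)  =[or_true →]=  1    ⊢ (~ ((b & 1) | ((b & 1) & b)))
(3) ((b & 1) | ((b & 1) & b))  =[absorb_or →]=  (b & 1)    ⊢ cost 4, within 4

(~ (b & 1))   [cost 4]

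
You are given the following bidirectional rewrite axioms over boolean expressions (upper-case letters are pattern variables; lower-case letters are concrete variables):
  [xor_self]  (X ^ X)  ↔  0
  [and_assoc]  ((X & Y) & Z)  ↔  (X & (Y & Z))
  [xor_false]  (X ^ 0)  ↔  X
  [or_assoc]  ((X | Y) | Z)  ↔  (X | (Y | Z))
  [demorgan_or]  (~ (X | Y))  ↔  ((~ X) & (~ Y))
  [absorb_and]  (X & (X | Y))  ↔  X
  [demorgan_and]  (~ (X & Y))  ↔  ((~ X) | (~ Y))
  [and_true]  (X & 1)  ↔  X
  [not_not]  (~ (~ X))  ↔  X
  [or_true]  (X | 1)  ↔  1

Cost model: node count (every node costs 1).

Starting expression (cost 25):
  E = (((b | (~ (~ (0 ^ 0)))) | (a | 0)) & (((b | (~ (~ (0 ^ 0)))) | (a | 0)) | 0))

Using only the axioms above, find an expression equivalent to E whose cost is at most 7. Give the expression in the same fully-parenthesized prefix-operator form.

step 1: absorb_and (→) rewrites (((b | (~ (~ (0 ^ 0)))) | (a | 0)) & (((b | (~ (~ (0 ^ 0)))) | (a | 0)) | 0)) into ((b | (~ (~ (0 ^ 0)))) | (a | 0))
step 2: not_not (→) rewrites (~ (~ (0 ^ 0))) into (0 ^ 0), now ((b | (0 ^ 0)) | (a | 0))
step 3: xor_false (→) rewrites (0 ^ 0) into 0, reaching cost 7 (bound 7)

((b | 0) | (a | 0))   [cost 7]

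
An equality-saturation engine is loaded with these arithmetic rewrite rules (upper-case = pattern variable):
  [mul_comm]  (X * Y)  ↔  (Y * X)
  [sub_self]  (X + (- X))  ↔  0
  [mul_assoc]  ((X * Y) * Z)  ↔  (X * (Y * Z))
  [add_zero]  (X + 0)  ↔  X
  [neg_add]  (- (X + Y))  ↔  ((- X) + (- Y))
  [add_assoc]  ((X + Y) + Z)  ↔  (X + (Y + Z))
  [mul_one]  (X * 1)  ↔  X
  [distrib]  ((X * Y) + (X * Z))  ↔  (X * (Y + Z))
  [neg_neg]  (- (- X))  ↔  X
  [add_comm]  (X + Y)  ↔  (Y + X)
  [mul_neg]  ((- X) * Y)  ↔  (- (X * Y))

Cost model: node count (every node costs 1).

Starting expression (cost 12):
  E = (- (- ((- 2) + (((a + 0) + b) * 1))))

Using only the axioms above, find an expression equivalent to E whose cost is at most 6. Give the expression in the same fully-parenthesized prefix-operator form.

((- 2) + (a + b))   [cost 6]

(1) (- (- ((- 2) + (((a + 0) + b) * 1))))  =[neg_neg →]=  ((- 2) + (((a + 0) + b) * 1))
(2) (((a + 0) + b) * 1)  =[mul_one →]=  ((a + 0) + b)    ⊢ ((- 2) + ((a + 0) + b))
(3) (a + 0)  =[add_zero →]=  a    ⊢ cost 6, within 6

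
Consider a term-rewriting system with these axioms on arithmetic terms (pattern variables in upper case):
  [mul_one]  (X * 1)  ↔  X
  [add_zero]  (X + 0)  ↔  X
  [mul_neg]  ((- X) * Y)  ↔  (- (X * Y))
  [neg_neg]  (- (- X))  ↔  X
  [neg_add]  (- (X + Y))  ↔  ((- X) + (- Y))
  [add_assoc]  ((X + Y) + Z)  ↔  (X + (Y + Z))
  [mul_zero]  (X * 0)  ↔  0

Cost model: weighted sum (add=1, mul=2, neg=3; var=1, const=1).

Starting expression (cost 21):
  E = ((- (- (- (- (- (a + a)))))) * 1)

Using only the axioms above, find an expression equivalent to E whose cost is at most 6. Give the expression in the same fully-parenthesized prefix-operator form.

(1) (- (- (- (a + a))))  =[neg_neg →]=  (- (a + a))    ⊢ ((- (- (- (a + a)))) * 1)
(2) ((- (- (- (a + a)))) * 1)  =[mul_one →]=  (- (- (- (a + a))))
(3) (- (- (- (a + a))))  =[neg_neg →]=  (- (a + a))    ⊢ cost 6, within 6

(- (a + a))   [cost 6]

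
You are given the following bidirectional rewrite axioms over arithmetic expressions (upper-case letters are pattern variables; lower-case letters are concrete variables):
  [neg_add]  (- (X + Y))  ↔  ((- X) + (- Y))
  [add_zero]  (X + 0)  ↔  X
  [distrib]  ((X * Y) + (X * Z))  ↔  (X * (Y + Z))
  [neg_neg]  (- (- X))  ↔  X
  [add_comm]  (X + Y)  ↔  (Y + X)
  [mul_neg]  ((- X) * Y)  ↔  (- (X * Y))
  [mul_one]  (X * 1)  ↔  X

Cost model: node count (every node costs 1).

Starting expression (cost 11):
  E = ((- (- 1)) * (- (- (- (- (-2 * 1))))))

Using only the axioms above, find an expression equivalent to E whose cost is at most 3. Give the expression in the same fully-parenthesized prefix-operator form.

(1 * -2)   [cost 3]

step 1: neg_neg (→) rewrites (- (- (- (- (-2 * 1))))) into (- (- (-2 * 1))), now ((- (- 1)) * (- (- (-2 * 1))))
step 2: mul_one (→) rewrites (-2 * 1) into -2, now ((- (- 1)) * (- (- -2)))
step 3: neg_neg (→) rewrites (- (- -2)) into -2, now ((- (- 1)) * -2)
step 4: neg_neg (→) rewrites (- (- 1)) into 1, reaching cost 3 (bound 3)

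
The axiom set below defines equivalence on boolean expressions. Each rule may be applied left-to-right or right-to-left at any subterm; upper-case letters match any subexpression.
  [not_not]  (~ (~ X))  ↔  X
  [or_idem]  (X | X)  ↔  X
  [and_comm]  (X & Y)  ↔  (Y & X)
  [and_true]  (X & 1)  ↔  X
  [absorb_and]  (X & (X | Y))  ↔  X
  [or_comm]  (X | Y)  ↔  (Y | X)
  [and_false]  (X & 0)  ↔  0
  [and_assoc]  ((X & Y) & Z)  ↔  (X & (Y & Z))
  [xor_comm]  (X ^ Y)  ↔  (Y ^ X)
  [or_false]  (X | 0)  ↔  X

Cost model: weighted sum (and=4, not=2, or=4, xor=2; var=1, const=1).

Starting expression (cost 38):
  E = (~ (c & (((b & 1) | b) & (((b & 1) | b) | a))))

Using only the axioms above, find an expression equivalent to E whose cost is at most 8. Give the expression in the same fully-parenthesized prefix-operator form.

(1) (((b & 1) | b) & (((b & 1) | b) | a))  =[absorb_and →]=  ((b & 1) | b)    ⊢ (~ (c & ((b & 1) | b)))
(2) (b & 1)  =[and_true →]=  b    ⊢ (~ (c & (b | b)))
(3) (b | b)  =[or_idem →]=  b    ⊢ cost 8, within 8

(~ (c & b))   [cost 8]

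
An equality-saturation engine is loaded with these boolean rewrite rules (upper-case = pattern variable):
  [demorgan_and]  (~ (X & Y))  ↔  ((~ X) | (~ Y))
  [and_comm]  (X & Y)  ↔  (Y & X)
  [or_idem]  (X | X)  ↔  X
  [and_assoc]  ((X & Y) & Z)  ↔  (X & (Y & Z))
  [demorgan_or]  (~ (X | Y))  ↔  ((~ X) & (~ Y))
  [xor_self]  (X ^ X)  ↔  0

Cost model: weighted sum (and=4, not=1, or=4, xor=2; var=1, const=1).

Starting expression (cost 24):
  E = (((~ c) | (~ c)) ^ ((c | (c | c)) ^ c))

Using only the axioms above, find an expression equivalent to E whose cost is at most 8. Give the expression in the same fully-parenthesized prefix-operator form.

1. [or_idem →] (c | c)  →  c;  E = (((~ c) | (~ c)) ^ ((c | c) ^ c))
2. [or_idem →] ((~ c) | (~ c))  →  (~ c);  E = ((~ c) ^ ((c | c) ^ c))
3. [or_idem →] (c | c)  →  c;  cost 8 ≤ 8, done

((~ c) ^ (c ^ c))   [cost 8]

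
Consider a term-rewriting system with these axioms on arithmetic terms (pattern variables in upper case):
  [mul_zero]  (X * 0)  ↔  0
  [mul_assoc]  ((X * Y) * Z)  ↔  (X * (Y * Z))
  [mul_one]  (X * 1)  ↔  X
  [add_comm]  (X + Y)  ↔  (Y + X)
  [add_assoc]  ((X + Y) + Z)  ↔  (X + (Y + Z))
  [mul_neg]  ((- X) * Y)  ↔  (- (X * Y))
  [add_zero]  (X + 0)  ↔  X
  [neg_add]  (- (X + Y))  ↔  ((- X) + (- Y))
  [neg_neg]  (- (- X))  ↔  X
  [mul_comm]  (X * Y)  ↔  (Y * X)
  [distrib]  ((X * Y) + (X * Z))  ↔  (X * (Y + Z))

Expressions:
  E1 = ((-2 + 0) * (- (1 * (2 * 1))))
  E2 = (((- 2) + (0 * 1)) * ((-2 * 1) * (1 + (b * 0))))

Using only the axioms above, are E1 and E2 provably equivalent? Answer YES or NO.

(1) (2 * 1)  =[mul_one →]=  2    ⊢ ((-2 + 0) * (- (1 * 2)))
(2) (1 * 2)  =[mul_comm →]=  (2 * 1)    ⊢ ((-2 + 0) * (- (2 * 1)))
(3) (-2 + 0)  =[add_zero →]=  -2    ⊢ (-2 * (- (2 * 1)))
(4) (2 * 1)  =[mul_one →]=  2    ⊢ (-2 * (- 2))
(5) (- 2)  =[add_zero ←]=  ((- 2) + 0)    ⊢ (-2 * ((- 2) + 0))
(6) 0  =[mul_one ←]=  (0 * 1)    ⊢ (-2 * ((- 2) + (0 * 1)))
(7) -2  =[mul_one ←]=  (-2 * 1)    ⊢ ((-2 * 1) * ((- 2) + (0 * 1)))
(8) ((-2 * 1) * ((- 2) + (0 * 1)))  =[mul_comm →]=  (((- 2) + (0 * 1)) * (-2 * 1))
(9) 1  =[add_zero ←]=  (1 + 0)    ⊢ (((- 2) + (0 * 1)) * (-2 * (1 + 0)))
(10) -2  =[mul_one ←]=  (-2 * 1)    ⊢ (((- 2) + (0 * 1)) * ((-2 * 1) * (1 + 0)))
(11) 0  =[mul_zero ←]=  (b * 0)    ⊢ E2

YES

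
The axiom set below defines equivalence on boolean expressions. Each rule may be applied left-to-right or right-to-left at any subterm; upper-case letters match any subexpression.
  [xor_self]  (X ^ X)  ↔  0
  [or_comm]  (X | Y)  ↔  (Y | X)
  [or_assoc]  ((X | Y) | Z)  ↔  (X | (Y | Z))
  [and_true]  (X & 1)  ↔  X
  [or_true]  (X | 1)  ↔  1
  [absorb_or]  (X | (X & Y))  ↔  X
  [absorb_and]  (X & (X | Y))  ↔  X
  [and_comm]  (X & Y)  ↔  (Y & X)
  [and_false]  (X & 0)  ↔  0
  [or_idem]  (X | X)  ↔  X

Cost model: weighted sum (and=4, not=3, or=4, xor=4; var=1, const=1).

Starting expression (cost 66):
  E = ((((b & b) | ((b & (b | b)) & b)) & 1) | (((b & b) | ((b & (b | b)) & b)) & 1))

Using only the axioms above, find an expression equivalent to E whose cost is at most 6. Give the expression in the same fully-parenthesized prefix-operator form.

(b & b)   [cost 6]

(1) ((((b & b) | ((b & (b | b)) & b)) & 1) | (((b & b) | ((b & (b | b)) & b)) & 1))  =[or_idem →]=  (((b & b) | ((b & (b | b)) & b)) & 1)
(2) (((b & b) | ((b & (b | b)) & b)) & 1)  =[and_true →]=  ((b & b) | ((b & (b | b)) & b))
(3) (b & (b | b))  =[absorb_and →]=  b    ⊢ ((b & b) | (b & b))
(4) ((b & b) | (b & b))  =[or_idem →]=  (b & b)    ⊢ cost 6, within 6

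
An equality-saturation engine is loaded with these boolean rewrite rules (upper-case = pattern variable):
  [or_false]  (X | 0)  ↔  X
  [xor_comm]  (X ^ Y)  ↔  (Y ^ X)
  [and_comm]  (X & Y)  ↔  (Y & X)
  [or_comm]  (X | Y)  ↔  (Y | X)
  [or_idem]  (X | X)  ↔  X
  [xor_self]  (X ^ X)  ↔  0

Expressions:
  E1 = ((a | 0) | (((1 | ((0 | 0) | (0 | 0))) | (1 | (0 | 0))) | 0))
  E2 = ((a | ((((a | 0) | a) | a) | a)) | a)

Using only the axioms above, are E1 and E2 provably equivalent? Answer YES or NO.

NO

The axioms are sound identities: if E1 ↔* E2 then E1 and E2 evaluate identically under any assignment.
Under a=0: E1 evaluates to 1, E2 to 0. Distinct ⇒ no rewrite sequence connects them.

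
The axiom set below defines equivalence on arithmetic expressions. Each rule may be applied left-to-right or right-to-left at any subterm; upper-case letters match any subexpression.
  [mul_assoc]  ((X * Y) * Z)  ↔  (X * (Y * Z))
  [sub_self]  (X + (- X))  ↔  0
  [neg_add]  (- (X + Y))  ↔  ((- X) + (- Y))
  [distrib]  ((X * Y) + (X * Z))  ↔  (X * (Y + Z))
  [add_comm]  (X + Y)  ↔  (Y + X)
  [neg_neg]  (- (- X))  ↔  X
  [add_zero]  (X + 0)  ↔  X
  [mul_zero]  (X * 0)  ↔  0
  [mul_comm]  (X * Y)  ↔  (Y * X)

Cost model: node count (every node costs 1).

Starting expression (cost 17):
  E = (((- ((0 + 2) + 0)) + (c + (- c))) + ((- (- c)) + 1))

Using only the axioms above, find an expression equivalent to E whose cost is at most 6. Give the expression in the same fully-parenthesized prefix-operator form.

((- 2) + (c + 1))   [cost 6]

(1) ((0 + 2) + 0)  =[add_zero →]=  (0 + 2)    ⊢ (((- (0 + 2)) + (c + (- c))) + ((- (- c)) + 1))
(2) (c + (- c))  =[sub_self →]=  0    ⊢ (((- (0 + 2)) + 0) + ((- (- c)) + 1))
(3) ((- (0 + 2)) + 0)  =[add_zero →]=  (- (0 + 2))    ⊢ ((- (0 + 2)) + ((- (- c)) + 1))
(4) (0 + 2)  =[add_comm →]=  (2 + 0)    ⊢ ((- (2 + 0)) + ((- (- c)) + 1))
(5) (- (- c))  =[neg_neg →]=  c    ⊢ ((- (2 + 0)) + (c + 1))
(6) (2 + 0)  =[add_zero →]=  2    ⊢ cost 6, within 6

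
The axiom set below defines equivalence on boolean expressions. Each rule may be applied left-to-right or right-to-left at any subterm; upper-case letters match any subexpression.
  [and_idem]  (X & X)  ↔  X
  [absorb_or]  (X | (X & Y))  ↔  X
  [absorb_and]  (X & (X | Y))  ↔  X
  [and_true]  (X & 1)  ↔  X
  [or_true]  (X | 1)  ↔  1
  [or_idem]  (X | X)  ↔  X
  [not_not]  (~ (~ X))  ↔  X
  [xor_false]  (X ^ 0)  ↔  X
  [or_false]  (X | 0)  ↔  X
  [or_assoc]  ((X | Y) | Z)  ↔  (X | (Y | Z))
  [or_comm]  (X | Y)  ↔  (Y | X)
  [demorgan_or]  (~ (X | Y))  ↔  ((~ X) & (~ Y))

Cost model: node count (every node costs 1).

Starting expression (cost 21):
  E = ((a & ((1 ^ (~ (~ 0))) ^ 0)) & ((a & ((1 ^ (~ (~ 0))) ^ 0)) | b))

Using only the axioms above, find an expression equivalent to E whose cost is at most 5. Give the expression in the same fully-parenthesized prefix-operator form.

(1) ((a & ((1 ^ (~ (~ 0))) ^ 0)) & ((a & ((1 ^ (~ (~ 0))) ^ 0)) | b))  =[absorb_and →]=  (a & ((1 ^ (~ (~ 0))) ^ 0))
(2) (~ (~ 0))  =[not_not →]=  0    ⊢ (a & ((1 ^ 0) ^ 0))
(3) ((1 ^ 0) ^ 0)  =[xor_false →]=  (1 ^ 0)    ⊢ cost 5, within 5

(a & (1 ^ 0))   [cost 5]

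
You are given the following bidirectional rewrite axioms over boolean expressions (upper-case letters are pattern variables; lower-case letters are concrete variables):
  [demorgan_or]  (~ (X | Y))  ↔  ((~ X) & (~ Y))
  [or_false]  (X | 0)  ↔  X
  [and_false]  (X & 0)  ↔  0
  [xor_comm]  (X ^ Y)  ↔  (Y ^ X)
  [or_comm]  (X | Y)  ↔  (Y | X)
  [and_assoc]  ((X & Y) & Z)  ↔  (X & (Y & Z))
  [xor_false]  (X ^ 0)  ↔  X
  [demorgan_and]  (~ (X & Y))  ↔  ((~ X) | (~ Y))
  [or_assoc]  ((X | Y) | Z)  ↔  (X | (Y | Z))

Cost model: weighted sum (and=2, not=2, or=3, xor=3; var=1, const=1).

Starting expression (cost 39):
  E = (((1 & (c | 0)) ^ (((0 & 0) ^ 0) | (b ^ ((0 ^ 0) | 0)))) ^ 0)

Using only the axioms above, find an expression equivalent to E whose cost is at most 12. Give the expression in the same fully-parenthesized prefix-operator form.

((1 & c) ^ (0 | b))   [cost 12]

(1) (((1 & (c | 0)) ^ (((0 & 0) ^ 0) | (b ^ ((0 ^ 0) | 0)))) ^ 0)  =[xor_false →]=  ((1 & (c | 0)) ^ (((0 & 0) ^ 0) | (b ^ ((0 ^ 0) | 0))))
(2) (0 ^ 0)  =[xor_false →]=  0    ⊢ ((1 & (c | 0)) ^ (((0 & 0) ^ 0) | (b ^ (0 | 0))))
(3) (0 & 0)  =[and_false →]=  0    ⊢ ((1 & (c | 0)) ^ ((0 ^ 0) | (b ^ (0 | 0))))
(4) (0 ^ 0)  =[xor_false →]=  0    ⊢ ((1 & (c | 0)) ^ (0 | (b ^ (0 | 0))))
(5) (0 | 0)  =[or_false →]=  0    ⊢ ((1 & (c | 0)) ^ (0 | (b ^ 0)))
(6) (b ^ 0)  =[xor_false →]=  b    ⊢ ((1 & (c | 0)) ^ (0 | b))
(7) (c | 0)  =[or_false →]=  c    ⊢ cost 12, within 12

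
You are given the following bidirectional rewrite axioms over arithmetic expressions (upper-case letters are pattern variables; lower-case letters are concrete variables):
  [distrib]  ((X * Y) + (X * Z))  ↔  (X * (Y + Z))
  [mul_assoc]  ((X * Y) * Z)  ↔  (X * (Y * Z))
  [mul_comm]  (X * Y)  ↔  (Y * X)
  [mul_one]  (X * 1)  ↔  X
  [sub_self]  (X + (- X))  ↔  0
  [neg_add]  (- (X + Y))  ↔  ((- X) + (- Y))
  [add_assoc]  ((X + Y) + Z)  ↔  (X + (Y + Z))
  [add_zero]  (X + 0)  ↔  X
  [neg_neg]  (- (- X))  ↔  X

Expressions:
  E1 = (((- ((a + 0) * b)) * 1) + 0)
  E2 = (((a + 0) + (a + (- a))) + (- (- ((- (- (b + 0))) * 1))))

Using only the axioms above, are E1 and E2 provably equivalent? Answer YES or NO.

NO

All listed rules preserve value, hence provable equivalence implies equal values everywhere; look for a separating assignment.
a=0, b=1 gives E1 ↦ 0, E2 ↦ 1; values differ ⇒ not provably equivalent.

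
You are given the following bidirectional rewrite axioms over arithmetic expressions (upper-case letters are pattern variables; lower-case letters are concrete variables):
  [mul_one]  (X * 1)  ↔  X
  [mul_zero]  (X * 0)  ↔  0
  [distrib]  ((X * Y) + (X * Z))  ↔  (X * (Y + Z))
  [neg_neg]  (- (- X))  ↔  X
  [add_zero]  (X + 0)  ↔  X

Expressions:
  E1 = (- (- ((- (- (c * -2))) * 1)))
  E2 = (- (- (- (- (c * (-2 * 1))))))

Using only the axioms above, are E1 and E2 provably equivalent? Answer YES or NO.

YES

step 1: neg_neg (→) rewrites (- (- ((- (- (c * -2))) * 1))) into ((- (- (c * -2))) * 1)
step 2: mul_one (→) rewrites ((- (- (c * -2))) * 1) into (- (- (c * -2)))
step 3: neg_neg (←) rewrites (- (- (c * -2))) into (- (- (- (- (c * -2)))))
step 4: mul_one (←) rewrites -2 into (-2 * 1), which is E2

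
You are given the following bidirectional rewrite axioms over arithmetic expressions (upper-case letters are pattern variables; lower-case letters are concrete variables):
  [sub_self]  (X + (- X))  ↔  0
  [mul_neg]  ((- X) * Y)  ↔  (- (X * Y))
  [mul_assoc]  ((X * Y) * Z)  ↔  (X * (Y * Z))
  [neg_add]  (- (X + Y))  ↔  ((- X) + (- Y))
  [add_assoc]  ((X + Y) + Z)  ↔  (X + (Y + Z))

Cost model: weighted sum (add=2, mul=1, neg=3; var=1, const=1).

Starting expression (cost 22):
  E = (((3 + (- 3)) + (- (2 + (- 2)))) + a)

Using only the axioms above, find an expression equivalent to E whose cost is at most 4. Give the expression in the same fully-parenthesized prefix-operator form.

(0 + a)   [cost 4]

1. [sub_self →] (3 + (- 3))  →  0;  E = ((0 + (- (2 + (- 2)))) + a)
2. [sub_self →] (2 + (- 2))  →  0;  E = ((0 + (- 0)) + a)
3. [sub_self →] (0 + (- 0))  →  0;  cost 4 ≤ 4, done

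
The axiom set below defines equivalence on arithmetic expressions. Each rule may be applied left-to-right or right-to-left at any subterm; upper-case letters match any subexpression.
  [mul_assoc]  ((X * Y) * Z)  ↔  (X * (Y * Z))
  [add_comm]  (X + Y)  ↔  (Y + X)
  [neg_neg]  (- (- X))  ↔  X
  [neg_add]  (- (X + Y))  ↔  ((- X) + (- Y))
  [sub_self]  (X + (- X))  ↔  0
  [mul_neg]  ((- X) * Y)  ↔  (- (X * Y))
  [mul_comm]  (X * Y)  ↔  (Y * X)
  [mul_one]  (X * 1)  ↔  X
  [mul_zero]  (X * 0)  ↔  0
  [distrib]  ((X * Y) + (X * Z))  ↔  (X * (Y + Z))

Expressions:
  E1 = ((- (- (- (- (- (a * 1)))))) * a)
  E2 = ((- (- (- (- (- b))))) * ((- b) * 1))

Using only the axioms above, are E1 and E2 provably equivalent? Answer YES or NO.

Every axiom is a valid identity, so a rewrite proof would force E1 and E2 to agree under every assignment.
At a=0, b=1: E1 = 0 but E2 = 1; they differ, so no derivation exists.

NO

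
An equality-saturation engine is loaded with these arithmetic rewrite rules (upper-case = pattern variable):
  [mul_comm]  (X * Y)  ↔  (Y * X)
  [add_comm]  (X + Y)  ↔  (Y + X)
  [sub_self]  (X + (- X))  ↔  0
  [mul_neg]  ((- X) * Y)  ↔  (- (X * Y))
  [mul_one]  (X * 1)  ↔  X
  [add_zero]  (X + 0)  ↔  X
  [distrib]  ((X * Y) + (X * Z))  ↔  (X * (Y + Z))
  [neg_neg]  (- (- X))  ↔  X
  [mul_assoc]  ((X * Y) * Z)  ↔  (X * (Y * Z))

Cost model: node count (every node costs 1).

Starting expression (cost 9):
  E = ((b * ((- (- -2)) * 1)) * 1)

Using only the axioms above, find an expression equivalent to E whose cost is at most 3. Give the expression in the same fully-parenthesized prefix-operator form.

(b * -2)   [cost 3]

1. [mul_one →] ((- (- -2)) * 1)  →  (- (- -2));  E = ((b * (- (- -2))) * 1)
2. [mul_one →] ((b * (- (- -2))) * 1)  →  (b * (- (- -2)))
3. [neg_neg →] (- (- -2))  →  -2;  cost 3 ≤ 3, done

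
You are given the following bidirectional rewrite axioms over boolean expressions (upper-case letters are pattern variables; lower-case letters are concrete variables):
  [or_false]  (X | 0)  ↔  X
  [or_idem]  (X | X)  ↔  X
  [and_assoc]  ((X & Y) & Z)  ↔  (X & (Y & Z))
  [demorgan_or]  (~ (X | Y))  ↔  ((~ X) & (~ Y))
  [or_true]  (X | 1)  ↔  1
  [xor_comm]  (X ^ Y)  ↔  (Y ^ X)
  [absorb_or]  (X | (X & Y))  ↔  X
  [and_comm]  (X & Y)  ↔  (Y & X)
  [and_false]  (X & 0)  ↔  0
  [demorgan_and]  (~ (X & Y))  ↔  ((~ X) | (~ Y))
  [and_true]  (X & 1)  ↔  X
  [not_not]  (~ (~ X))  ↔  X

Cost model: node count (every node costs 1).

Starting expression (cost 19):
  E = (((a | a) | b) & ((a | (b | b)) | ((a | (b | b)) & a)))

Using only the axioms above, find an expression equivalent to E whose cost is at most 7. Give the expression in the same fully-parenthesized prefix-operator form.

1. [absorb_or →] ((a | (b | b)) | ((a | (b | b)) & a))  →  (a | (b | b));  E = (((a | a) | b) & (a | (b | b)))
2. [or_idem →] (b | b)  →  b;  E = (((a | a) | b) & (a | b))
3. [or_idem →] (a | a)  →  a;  cost 7 ≤ 7, done

((a | b) & (a | b))   [cost 7]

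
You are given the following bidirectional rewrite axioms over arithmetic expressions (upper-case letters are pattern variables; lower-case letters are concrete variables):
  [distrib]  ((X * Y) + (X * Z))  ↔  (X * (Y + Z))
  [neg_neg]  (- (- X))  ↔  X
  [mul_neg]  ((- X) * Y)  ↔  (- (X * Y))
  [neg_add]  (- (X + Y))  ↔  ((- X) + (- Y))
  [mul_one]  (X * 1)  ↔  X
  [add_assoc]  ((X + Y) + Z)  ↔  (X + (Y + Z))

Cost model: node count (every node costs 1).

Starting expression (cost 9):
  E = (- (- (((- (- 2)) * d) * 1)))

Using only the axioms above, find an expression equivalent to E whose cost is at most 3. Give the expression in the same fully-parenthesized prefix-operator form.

1. [neg_neg →] (- (- 2))  →  2;  E = (- (- ((2 * d) * 1)))
2. [mul_one →] ((2 * d) * 1)  →  (2 * d);  E = (- (- (2 * d)))
3. [neg_neg →] (- (- (2 * d)))  →  (2 * d);  cost 3 ≤ 3, done

(2 * d)   [cost 3]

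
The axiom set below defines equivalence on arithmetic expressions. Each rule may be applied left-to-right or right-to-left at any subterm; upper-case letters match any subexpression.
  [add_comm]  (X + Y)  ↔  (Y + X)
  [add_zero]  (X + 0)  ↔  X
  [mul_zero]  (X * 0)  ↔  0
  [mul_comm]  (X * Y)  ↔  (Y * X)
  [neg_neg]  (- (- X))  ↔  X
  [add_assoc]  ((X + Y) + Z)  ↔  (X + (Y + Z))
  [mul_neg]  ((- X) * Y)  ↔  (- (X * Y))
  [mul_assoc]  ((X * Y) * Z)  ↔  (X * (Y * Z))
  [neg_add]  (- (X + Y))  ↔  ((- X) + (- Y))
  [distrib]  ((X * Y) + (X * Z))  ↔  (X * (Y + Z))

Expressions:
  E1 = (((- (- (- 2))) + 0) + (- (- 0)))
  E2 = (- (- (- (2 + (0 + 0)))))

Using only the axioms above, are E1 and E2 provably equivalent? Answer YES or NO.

YES

1. [add_zero →] ((- (- (- 2))) + 0)  →  (- (- (- 2)));  E1 = ((- (- (- 2))) + (- (- 0)))
2. [neg_neg →] (- (- 0))  →  0;  E1 = ((- (- (- 2))) + 0)
3. [neg_neg →] (- (- (- 2)))  →  (- 2);  E1 = ((- 2) + 0)
4. [add_zero →] ((- 2) + 0)  →  (- 2)
5. [neg_neg ←] 2  →  (- (- 2));  E1 = (- (- (- 2)))
6. [add_zero ←] 2  →  (2 + 0);  E1 = (- (- (- (2 + 0))))
7. [add_zero ←] 0  →  (0 + 0);  this is E2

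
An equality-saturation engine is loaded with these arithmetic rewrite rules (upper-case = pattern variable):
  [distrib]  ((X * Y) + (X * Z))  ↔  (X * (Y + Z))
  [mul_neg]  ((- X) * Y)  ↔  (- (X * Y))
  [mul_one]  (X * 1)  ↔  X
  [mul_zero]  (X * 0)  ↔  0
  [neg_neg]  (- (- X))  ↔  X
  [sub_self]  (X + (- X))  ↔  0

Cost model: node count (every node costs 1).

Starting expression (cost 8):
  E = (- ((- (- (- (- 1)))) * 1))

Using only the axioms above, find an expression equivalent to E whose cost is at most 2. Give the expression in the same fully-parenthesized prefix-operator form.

(- 1)   [cost 2]

1. [neg_neg →] (- (- 1))  →  1;  E = (- ((- (- 1)) * 1))
2. [mul_one →] ((- (- 1)) * 1)  →  (- (- 1));  E = (- (- (- 1)))
3. [neg_neg →] (- (- (- 1)))  →  (- 1);  cost 2 ≤ 2, done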